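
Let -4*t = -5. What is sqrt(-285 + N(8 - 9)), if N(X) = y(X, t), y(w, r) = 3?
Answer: I*sqrt(282) ≈ 16.793*I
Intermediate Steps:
t = 5/4 (t = -1/4*(-5) = 5/4 ≈ 1.2500)
N(X) = 3
sqrt(-285 + N(8 - 9)) = sqrt(-285 + 3) = sqrt(-282) = I*sqrt(282)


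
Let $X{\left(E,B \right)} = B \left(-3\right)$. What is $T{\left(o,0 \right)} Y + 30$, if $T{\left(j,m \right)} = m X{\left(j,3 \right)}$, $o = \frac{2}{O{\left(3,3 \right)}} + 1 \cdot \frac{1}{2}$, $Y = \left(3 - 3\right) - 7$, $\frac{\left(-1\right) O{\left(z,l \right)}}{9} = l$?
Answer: $30$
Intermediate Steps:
$O{\left(z,l \right)} = - 9 l$
$Y = -7$ ($Y = 0 - 7 = -7$)
$o = \frac{23}{54}$ ($o = \frac{2}{\left(-9\right) 3} + 1 \cdot \frac{1}{2} = \frac{2}{-27} + 1 \cdot \frac{1}{2} = 2 \left(- \frac{1}{27}\right) + \frac{1}{2} = - \frac{2}{27} + \frac{1}{2} = \frac{23}{54} \approx 0.42593$)
$X{\left(E,B \right)} = - 3 B$
$T{\left(j,m \right)} = - 9 m$ ($T{\left(j,m \right)} = m \left(\left(-3\right) 3\right) = m \left(-9\right) = - 9 m$)
$T{\left(o,0 \right)} Y + 30 = \left(-9\right) 0 \left(-7\right) + 30 = 0 \left(-7\right) + 30 = 0 + 30 = 30$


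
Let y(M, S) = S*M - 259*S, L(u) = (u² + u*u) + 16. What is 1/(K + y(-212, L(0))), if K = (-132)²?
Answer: 1/9888 ≈ 0.00010113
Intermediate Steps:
L(u) = 16 + 2*u² (L(u) = (u² + u²) + 16 = 2*u² + 16 = 16 + 2*u²)
K = 17424
y(M, S) = -259*S + M*S (y(M, S) = M*S - 259*S = -259*S + M*S)
1/(K + y(-212, L(0))) = 1/(17424 + (16 + 2*0²)*(-259 - 212)) = 1/(17424 + (16 + 2*0)*(-471)) = 1/(17424 + (16 + 0)*(-471)) = 1/(17424 + 16*(-471)) = 1/(17424 - 7536) = 1/9888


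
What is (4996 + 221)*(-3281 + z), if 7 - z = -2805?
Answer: -2446773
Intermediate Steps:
z = 2812 (z = 7 - 1*(-2805) = 7 + 2805 = 2812)
(4996 + 221)*(-3281 + z) = (4996 + 221)*(-3281 + 2812) = 5217*(-469) = -2446773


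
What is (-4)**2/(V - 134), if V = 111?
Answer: -16/23 ≈ -0.69565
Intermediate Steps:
(-4)**2/(V - 134) = (-4)**2/(111 - 134) = 16/(-23) = 16*(-1/23) = -16/23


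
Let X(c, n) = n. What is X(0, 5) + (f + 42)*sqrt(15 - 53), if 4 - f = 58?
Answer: 5 - 12*I*sqrt(38) ≈ 5.0 - 73.973*I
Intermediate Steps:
f = -54 (f = 4 - 1*58 = 4 - 58 = -54)
X(0, 5) + (f + 42)*sqrt(15 - 53) = 5 + (-54 + 42)*sqrt(15 - 53) = 5 - 12*I*sqrt(38)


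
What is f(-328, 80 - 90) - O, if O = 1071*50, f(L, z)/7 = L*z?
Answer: -30590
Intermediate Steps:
f(L, z) = 7*L*z (f(L, z) = 7*(L*z) = 7*L*z)
O = 53550
f(-328, 80 - 90) - O = 7*(-328)*(80 - 90) - 1*53550 = 7*(-328)*(-10) - 53550 = 22960 - 53550 = -30590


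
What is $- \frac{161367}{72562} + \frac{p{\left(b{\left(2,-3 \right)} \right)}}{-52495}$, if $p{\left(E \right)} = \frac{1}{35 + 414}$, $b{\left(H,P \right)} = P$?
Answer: $- \frac{3803461411147}{1710304843310} \approx -2.2239$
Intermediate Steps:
$p{\left(E \right)} = \frac{1}{449}$
$- \frac{161367}{72562} + \frac{p{\left(b{\left(2,-3 \right)} \right)}}{-52495} = - \frac{161367}{72562} + \frac{1}{449 \left(-52495\right)} = \left(-161367\right) \frac{1}{72562} + \frac{1}{449} \left(- \frac{1}{52495}\right) = - \frac{161367}{72562} - \frac{1}{23570255} = - \frac{3803461411147}{1710304843310}$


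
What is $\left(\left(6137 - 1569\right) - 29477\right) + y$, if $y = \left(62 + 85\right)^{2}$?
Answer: $-3300$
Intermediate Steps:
$y = 21609$ ($y = 147^{2} = 21609$)
$\left(\left(6137 - 1569\right) - 29477\right) + y = \left(\left(6137 - 1569\right) - 29477\right) + 21609 = \left(4568 - 29477\right) + 21609 = -24909 + 21609 = -3300$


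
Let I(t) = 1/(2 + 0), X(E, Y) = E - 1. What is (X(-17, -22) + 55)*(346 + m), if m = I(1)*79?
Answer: 28527/2 ≈ 14264.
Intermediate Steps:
X(E, Y) = -1 + E
I(t) = ½ (I(t) = 1/2 = ½)
m = 79/2 (m = (½)*79 = 79/2 ≈ 39.500)
(X(-17, -22) + 55)*(346 + m) = ((-1 - 17) + 55)*(346 + 79/2) = (-18 + 55)*(771/2) = 37*(771/2) = 28527/2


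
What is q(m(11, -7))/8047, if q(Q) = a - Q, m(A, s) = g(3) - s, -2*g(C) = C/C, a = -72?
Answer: -157/16094 ≈ -0.0097552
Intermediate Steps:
g(C) = -½ (g(C) = -C/(2*C) = -½*1 = -½)
m(A, s) = -½ - s
q(Q) = -72 - Q
q(m(11, -7))/8047 = (-72 - (-½ - 1*(-7)))/8047 = (-72 - (-½ + 7))*(1/8047) = (-72 - 1*13/2)*(1/8047) = (-72 - 13/2)*(1/8047) = -157/2*1/8047 = -157/16094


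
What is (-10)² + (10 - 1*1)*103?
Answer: 1027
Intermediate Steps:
(-10)² + (10 - 1*1)*103 = 100 + (10 - 1)*103 = 100 + 9*103 = 100 + 927 = 1027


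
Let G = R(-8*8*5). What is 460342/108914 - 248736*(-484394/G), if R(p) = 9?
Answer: 2187106136827409/163371 ≈ 1.3387e+10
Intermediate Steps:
G = 9
460342/108914 - 248736*(-484394/G) = 460342/108914 - 248736/(9/(-484394)) = 460342*(1/108914) - 248736/(9*(-1/484394)) = 230171/54457 - 248736/(-9/484394) = 230171/54457 - 248736*(-484394/9) = 230171/54457 + 40162075328/3 = 2187106136827409/163371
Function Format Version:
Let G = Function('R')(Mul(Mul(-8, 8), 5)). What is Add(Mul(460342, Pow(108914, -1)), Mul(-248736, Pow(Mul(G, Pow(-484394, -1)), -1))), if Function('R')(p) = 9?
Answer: Rational(2187106136827409, 163371) ≈ 1.3387e+10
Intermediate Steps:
G = 9
Add(Mul(460342, Pow(108914, -1)), Mul(-248736, Pow(Mul(G, Pow(-484394, -1)), -1))) = Add(Mul(460342, Pow(108914, -1)), Mul(-248736, Pow(Mul(9, Pow(-484394, -1)), -1))) = Add(Mul(460342, Rational(1, 108914)), Mul(-248736, Pow(Mul(9, Rational(-1, 484394)), -1))) = Add(Rational(230171, 54457), Mul(-248736, Pow(Rational(-9, 484394), -1))) = Add(Rational(230171, 54457), Mul(-248736, Rational(-484394, 9))) = Add(Rational(230171, 54457), Rational(40162075328, 3)) = Rational(2187106136827409, 163371)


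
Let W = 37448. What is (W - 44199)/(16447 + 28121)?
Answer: -6751/44568 ≈ -0.15148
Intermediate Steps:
(W - 44199)/(16447 + 28121) = (37448 - 44199)/(16447 + 28121) = -6751/44568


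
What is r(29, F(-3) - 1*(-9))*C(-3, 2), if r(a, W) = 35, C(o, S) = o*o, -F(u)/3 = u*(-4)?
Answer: 315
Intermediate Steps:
F(u) = 12*u (F(u) = -3*u*(-4) = -(-12)*u = 12*u)
C(o, S) = o**2
r(29, F(-3) - 1*(-9))*C(-3, 2) = 35*(-3)**2 = 35*9 = 315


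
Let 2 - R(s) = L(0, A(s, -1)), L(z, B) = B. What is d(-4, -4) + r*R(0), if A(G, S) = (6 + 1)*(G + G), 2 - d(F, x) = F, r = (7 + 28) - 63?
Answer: -50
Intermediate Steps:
r = -28 (r = 35 - 63 = -28)
d(F, x) = 2 - F
A(G, S) = 14*G (A(G, S) = 7*(2*G) = 14*G)
R(s) = 2 - 14*s
d(-4, -4) + r*R(0) = (2 - 1*(-4)) - 28*(2 - 14*0) = (2 + 4) - 28*(2 + 0) = 6 - 28*2 = 6 - 56 = -50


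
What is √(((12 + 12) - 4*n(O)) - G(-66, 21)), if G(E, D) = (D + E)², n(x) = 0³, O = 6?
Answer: I*√2001 ≈ 44.733*I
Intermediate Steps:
n(x) = 0
√(((12 + 12) - 4*n(O)) - G(-66, 21)) = √(((12 + 12) - 4*0) - (21 - 66)²) = √((24 + 0) - 1*(-45)²) = √(24 - 1*2025) = √(24 - 2025) = √(-2001) = I*√2001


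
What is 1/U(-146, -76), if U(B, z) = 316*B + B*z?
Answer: -1/35040 ≈ -2.8539e-5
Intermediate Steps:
1/U(-146, -76) = 1/(-146*(316 - 76)) = 1/(-146*240) = 1/(-35040) = -1/35040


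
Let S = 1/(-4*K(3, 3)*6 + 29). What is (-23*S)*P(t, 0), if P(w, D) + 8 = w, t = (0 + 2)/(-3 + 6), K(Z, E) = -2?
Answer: 46/21 ≈ 2.1905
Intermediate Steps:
t = 2/3 ≈ 0.66667
P(w, D) = -8 + w
S = 1/77 (S = 1/(-4*(-2)*6 + 29) = 1/(8*6 + 29) = 1/(48 + 29) = 1/77 ≈ 0.012987)
(-23*S)*P(t, 0) = (-23*1/77)*(-8 + 2/3) = -23/77*(-22/3) = 46/21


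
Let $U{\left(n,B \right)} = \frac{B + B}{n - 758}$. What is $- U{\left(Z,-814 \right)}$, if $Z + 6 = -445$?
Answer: $- \frac{1628}{1209} \approx -1.3466$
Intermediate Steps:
$Z = -451$ ($Z = -6 - 445 = -451$)
$U{\left(n,B \right)} = \frac{2 B}{-758 + n}$
$- U{\left(Z,-814 \right)} = - \frac{2 \left(-814\right)}{-758 - 451} = - \frac{2 \left(-814\right)}{-1209} = - \frac{2 \left(-814\right) \left(-1\right)}{1209} = \left(-1\right) \frac{1628}{1209} = - \frac{1628}{1209}$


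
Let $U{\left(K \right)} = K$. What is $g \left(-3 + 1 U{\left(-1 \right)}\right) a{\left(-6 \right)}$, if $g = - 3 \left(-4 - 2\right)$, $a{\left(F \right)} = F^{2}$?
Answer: $-2592$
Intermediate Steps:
$g = 18$ ($g = \left(-3\right) \left(-6\right) = 18$)
$g \left(-3 + 1 U{\left(-1 \right)}\right) a{\left(-6 \right)} = 18 \left(-3 + 1 \left(-1\right)\right) \left(-6\right)^{2} = 18 \left(-3 - 1\right) 36 = 18 \left(-4\right) 36 = \left(-72\right) 36 = -2592$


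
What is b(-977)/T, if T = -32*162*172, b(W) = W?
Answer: 977/891648 ≈ 0.0010957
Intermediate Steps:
T = -891648 (T = -5184*172 = -891648)
b(-977)/T = -977/(-891648) = -977*(-1/891648) = 977/891648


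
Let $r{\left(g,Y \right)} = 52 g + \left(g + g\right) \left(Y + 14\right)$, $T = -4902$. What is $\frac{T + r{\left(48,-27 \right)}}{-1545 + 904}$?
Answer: $\frac{3654}{641} \approx 5.7005$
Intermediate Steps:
$r{\left(g,Y \right)} = 52 g + 2 g \left(14 + Y\right)$
$\frac{T + r{\left(48,-27 \right)}}{-1545 + 904} = \frac{-4902 + 2 \cdot 48 \left(40 - 27\right)}{-1545 + 904} = \frac{-4902 + 2 \cdot 48 \cdot 13}{-641} = \left(-4902 + 1248\right) \left(- \frac{1}{641}\right) = \left(-3654\right) \left(- \frac{1}{641}\right) = \frac{3654}{641}$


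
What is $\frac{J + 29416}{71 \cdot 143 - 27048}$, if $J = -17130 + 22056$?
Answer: $- \frac{34342}{16895} \approx -2.0327$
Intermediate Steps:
$J = 4926$
$\frac{J + 29416}{71 \cdot 143 - 27048} = \frac{4926 + 29416}{71 \cdot 143 - 27048} = \frac{34342}{10153 - 27048} = \frac{34342}{-16895} = 34342 \left(- \frac{1}{16895}\right) = - \frac{34342}{16895}$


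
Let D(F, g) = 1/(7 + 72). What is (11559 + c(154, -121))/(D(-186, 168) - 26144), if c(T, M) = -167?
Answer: -899968/2065375 ≈ -0.43574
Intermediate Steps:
D(F, g) = 1/79
(11559 + c(154, -121))/(D(-186, 168) - 26144) = (11559 - 167)/(1/79 - 26144) = 11392/(-2065375/79) = 11392*(-79/2065375) = -899968/2065375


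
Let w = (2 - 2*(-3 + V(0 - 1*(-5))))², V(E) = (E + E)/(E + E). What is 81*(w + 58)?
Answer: 7614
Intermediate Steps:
V(E) = 1 (V(E) = (2*E)/((2*E)) = (2*E)*(1/(2*E)) = 1)
w = 36 (w = (2 - 2*(-3 + 1))² = (2 - 2*(-2))² = (2 + 4)² = 6² = 36)
81*(w + 58) = 81*(36 + 58) = 81*94 = 7614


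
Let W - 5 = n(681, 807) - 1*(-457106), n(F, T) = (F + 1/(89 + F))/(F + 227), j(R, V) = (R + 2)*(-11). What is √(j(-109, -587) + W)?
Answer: 3*√6222857313867810/349580 ≈ 676.97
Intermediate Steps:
j(R, V) = -22 - 11*R (j(R, V) = (2 + R)*(-11) = -22 - 11*R)
n(F, T) = (F + 1/(89 + F))/(227 + F)
W = 319594251131/699160 (W = 5 + ((1 + 681² + 89*681)/(20203 + 681² + 316*681) - 1*(-457106)) = 5 + ((1 + 463761 + 60609)/(20203 + 463761 + 215196) + 457106) = 5 + (524371/699160 + 457106) = 5 + 319590755331/699160 = 319594251131/699160 ≈ 4.5711e+5)
√(j(-109, -587) + W) = √((-22 - 11*(-109)) + 319594251131/699160) = √((-22 + 1199) + 319594251131/699160) = √(1177 + 319594251131/699160) = √(320417162451/699160) = 3*√6222857313867810/349580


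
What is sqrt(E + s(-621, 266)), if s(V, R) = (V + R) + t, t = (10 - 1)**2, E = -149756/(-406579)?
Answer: I*sqrt(45233088763310)/406579 ≈ 16.542*I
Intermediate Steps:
E = 149756/406579 (E = -149756*(-1/406579) = 149756/406579 ≈ 0.36833)
t = 81 (t = 9**2 = 81)
s(V, R) = 81 + R + V (s(V, R) = (V + R) + 81 = (R + V) + 81 = 81 + R + V)
sqrt(E + s(-621, 266)) = sqrt(149756/406579 + (81 + 266 - 621)) = sqrt(149756/406579 - 274) = sqrt(-111252890/406579) = I*sqrt(45233088763310)/406579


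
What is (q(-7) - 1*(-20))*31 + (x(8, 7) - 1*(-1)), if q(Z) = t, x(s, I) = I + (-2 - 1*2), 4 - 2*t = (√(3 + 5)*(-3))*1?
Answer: 686 + 93*√2 ≈ 817.52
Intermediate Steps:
t = 2 + 3*√2 (t = 2 - √(3 + 5)*(-3)/2 = 2 - √8*(-3)/2 = 2 - (2*√2)*(-3)/2 = 2 - (-6*√2)/2 = 2 - (-3)*√2 = 2 + 3*√2 ≈ 6.2426)
x(s, I) = -4 + I (x(s, I) = I + (-2 - 2) = I - 4 = -4 + I)
q(Z) = 2 + 3*√2
(q(-7) - 1*(-20))*31 + (x(8, 7) - 1*(-1)) = ((2 + 3*√2) - 1*(-20))*31 + ((-4 + 7) - 1*(-1)) = ((2 + 3*√2) + 20)*31 + (3 + 1) = (22 + 3*√2)*31 + 4 = (682 + 93*√2) + 4 = 686 + 93*√2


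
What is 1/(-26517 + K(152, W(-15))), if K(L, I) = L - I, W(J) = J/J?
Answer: -1/26366 ≈ -3.7928e-5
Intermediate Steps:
W(J) = 1
1/(-26517 + K(152, W(-15))) = 1/(-26517 + (152 - 1*1)) = 1/(-26517 + (152 - 1)) = 1/(-26517 + 151) = 1/(-26366) = -1/26366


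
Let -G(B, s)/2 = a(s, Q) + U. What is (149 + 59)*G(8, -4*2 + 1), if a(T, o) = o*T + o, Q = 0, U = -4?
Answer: 1664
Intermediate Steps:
a(T, o) = o + T*o (a(T, o) = T*o + o = o + T*o)
G(B, s) = 8 (G(B, s) = -2*(0*(1 + s) - 4) = -2*(0 - 4) = -2*(-4) = 8)
(149 + 59)*G(8, -4*2 + 1) = (149 + 59)*8 = 208*8 = 1664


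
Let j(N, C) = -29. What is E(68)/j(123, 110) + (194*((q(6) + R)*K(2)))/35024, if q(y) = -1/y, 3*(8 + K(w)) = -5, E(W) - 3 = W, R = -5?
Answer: -19851449/9141264 ≈ -2.1716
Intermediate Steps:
E(W) = 3 + W
K(w) = -29/3 (K(w) = -8 + (⅓)*(-5) = -8 - 5/3 = -29/3)
E(68)/j(123, 110) + (194*((q(6) + R)*K(2)))/35024 = (3 + 68)/(-29) + (194*((-1/6 - 5)*(-29/3)))/35024 = 71*(-1/29) + (194*((-1*⅙ - 5)*(-29/3)))*(1/35024) = -71/29 + (194*((-⅙ - 5)*(-29/3)))*(1/35024) = -71/29 + (194*(-31/6*(-29/3)))*(1/35024) = -71/29 + (194*(899/18))*(1/35024) = -71/29 + (87203/9)*(1/35024) = -71/29 + 87203/315216 = -19851449/9141264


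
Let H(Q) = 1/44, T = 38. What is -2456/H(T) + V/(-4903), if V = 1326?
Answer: -529839118/4903 ≈ -1.0806e+5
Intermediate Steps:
H(Q) = 1/44
-2456/H(T) + V/(-4903) = -2456/1/44 + 1326/(-4903) = -2456*44 + 1326*(-1/4903) = -108064 - 1326/4903 = -529839118/4903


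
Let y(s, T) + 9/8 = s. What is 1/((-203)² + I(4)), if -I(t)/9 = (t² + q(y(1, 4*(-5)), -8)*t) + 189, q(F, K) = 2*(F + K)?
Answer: 1/39949 ≈ 2.5032e-5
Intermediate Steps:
y(s, T) = -9/8 + s
q(F, K) = 2*F + 2*K
I(t) = -1701 - 9*t² + 585*t/4 (I(t) = -9*((t² + (2*(-9/8 + 1) + 2*(-8))*t) + 189) = -9*((t² + (2*(-⅛) - 16)*t) + 189) = -9*((t² + (-¼ - 16)*t) + 189) = -9*((t² - 65*t/4) + 189) = -9*(189 + t² - 65*t/4) = -1701 - 9*t² + 585*t/4)
1/((-203)² + I(4)) = 1/((-203)² + (-1701 - 9*4² + (585/4)*4)) = 1/(41209 + (-1701 - 9*16 + 585)) = 1/(41209 + (-1701 - 144 + 585)) = 1/(41209 - 1260) = 1/39949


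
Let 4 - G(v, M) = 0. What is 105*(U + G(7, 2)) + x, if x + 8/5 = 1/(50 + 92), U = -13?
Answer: -672081/710 ≈ -946.59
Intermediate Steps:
G(v, M) = 4 (G(v, M) = 4 - 1*0 = 4 + 0 = 4)
x = -1131/710 (x = -8/5 + 1/(50 + 92) = -8/5 + 1/142 = -1131/710 ≈ -1.5930)
105*(U + G(7, 2)) + x = 105*(-13 + 4) - 1131/710 = 105*(-9) - 1131/710 = -945 - 1131/710 = -672081/710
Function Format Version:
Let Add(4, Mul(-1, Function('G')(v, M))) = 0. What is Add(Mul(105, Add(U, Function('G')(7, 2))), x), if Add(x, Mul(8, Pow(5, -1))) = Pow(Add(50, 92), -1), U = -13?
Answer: Rational(-672081, 710) ≈ -946.59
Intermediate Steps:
Function('G')(v, M) = 4 (Function('G')(v, M) = Add(4, Mul(-1, 0)) = Add(4, 0) = 4)
x = Rational(-1131, 710) (x = Add(Rational(-8, 5), Pow(Add(50, 92), -1)) = Add(Rational(-8, 5), Pow(142, -1)) = Add(Rational(-8, 5), Rational(1, 142)) = Rational(-1131, 710) ≈ -1.5930)
Add(Mul(105, Add(U, Function('G')(7, 2))), x) = Add(Mul(105, Add(-13, 4)), Rational(-1131, 710)) = Add(Mul(105, -9), Rational(-1131, 710)) = Add(-945, Rational(-1131, 710)) = Rational(-672081, 710)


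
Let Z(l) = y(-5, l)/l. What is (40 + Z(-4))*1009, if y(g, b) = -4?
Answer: 41369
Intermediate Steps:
Z(l) = -4/l
(40 + Z(-4))*1009 = (40 - 4/(-4))*1009 = (40 - 4*(-¼))*1009 = (40 + 1)*1009 = 41*1009 = 41369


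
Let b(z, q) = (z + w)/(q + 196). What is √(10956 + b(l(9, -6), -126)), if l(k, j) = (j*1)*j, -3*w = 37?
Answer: √483174510/210 ≈ 104.67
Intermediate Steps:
w = -37/3 (w = -⅓*37 = -37/3 ≈ -12.333)
l(k, j) = j² (l(k, j) = j*j = j²)
b(z, q) = (-37/3 + z)/(196 + q) (b(z, q) = (z - 37/3)/(q + 196) = (-37/3 + z)/(196 + q))
√(10956 + b(l(9, -6), -126)) = √(10956 + (-37/3 + (-6)²)/(196 - 126)) = √(10956 + (-37/3 + 36)/70) = √(10956 + (1/70)*(71/3)) = √(10956 + 71/210) = √(2300831/210) = √483174510/210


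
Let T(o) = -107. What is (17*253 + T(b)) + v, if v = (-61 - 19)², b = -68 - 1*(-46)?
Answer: 10594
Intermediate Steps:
b = -22 (b = -68 + 46 = -22)
v = 6400 (v = (-80)² = 6400)
(17*253 + T(b)) + v = (17*253 - 107) + 6400 = (4301 - 107) + 6400 = 4194 + 6400 = 10594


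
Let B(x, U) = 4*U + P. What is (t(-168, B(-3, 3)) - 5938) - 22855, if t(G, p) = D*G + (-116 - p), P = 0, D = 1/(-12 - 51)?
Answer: -86755/3 ≈ -28918.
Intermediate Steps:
D = -1/63 (D = 1/(-63) = -1/63 ≈ -0.015873)
B(x, U) = 4*U (B(x, U) = 4*U + 0 = 4*U)
t(G, p) = -116 - p - G/63 (t(G, p) = -G/63 + (-116 - p) = -116 - p - G/63)
(t(-168, B(-3, 3)) - 5938) - 22855 = ((-116 - 4*3 - 1/63*(-168)) - 5938) - 22855 = ((-116 - 1*12 + 8/3) - 5938) - 22855 = ((-116 - 12 + 8/3) - 5938) - 22855 = (-376/3 - 5938) - 22855 = -18190/3 - 22855 = -86755/3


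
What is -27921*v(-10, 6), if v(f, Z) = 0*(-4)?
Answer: 0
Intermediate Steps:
v(f, Z) = 0
-27921*v(-10, 6) = -27921*0 = 0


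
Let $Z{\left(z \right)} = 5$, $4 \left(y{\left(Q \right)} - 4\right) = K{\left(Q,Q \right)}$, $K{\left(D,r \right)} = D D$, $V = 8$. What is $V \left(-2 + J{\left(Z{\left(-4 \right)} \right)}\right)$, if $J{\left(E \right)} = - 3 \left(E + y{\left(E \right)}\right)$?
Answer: $-382$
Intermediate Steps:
$K{\left(D,r \right)} = D^{2}$
$y{\left(Q \right)} = 4 + \frac{Q^{2}}{4}$
$J{\left(E \right)} = -12 - 3 E - \frac{3 E^{2}}{4}$ ($J{\left(E \right)} = - 3 \left(E + \left(4 + \frac{E^{2}}{4}\right)\right) = - 3 \left(4 + E + \frac{E^{2}}{4}\right) = -12 - 3 E - \frac{3 E^{2}}{4}$)
$V \left(-2 + J{\left(Z{\left(-4 \right)} \right)}\right) = 8 \left(-2 - \left(27 + \frac{75}{4}\right)\right) = 8 \left(-2 - \frac{183}{4}\right) = 8 \left(- \frac{191}{4}\right) = -382$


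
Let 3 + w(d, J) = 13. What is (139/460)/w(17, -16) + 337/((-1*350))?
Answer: -30031/32200 ≈ -0.93264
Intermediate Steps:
w(d, J) = 10 (w(d, J) = -3 + 13 = 10)
(139/460)/w(17, -16) + 337/((-1*350)) = (139/460)/10 + 337/((-1*350)) = (139*(1/460))*(1/10) + 337/(-350) = (139/460)*(1/10) + 337*(-1/350) = 139/4600 - 337/350 = -30031/32200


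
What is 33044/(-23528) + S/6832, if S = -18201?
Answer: -81748717/20092912 ≈ -4.0685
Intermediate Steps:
33044/(-23528) + S/6832 = 33044/(-23528) - 18201/6832 = 33044*(-1/23528) - 18201*1/6832 = -8261/5882 - 18201/6832 = -81748717/20092912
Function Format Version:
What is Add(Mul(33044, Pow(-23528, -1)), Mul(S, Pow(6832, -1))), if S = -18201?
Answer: Rational(-81748717, 20092912) ≈ -4.0685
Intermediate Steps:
Add(Mul(33044, Pow(-23528, -1)), Mul(S, Pow(6832, -1))) = Add(Mul(33044, Pow(-23528, -1)), Mul(-18201, Pow(6832, -1))) = Add(Mul(33044, Rational(-1, 23528)), Mul(-18201, Rational(1, 6832))) = Add(Rational(-8261, 5882), Rational(-18201, 6832)) = Rational(-81748717, 20092912)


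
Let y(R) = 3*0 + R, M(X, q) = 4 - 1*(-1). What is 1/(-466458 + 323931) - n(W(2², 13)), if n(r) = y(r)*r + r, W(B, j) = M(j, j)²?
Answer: -92642551/142527 ≈ -650.00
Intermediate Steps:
M(X, q) = 5 (M(X, q) = 4 + 1 = 5)
y(R) = R (y(R) = 0 + R = R)
W(B, j) = 25 (W(B, j) = 5² = 25)
n(r) = r + r² (n(r) = r*r + r = r² + r = r + r²)
1/(-466458 + 323931) - n(W(2², 13)) = 1/(-466458 + 323931) - 25*(1 + 25) = 1/(-142527) - 25*26 = -1/142527 - 1*650 = -1/142527 - 650 = -92642551/142527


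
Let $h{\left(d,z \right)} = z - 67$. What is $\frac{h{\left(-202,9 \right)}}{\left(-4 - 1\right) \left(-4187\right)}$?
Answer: $- \frac{58}{20935} \approx -0.0027705$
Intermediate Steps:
$h{\left(d,z \right)} = -67 + z$
$\frac{h{\left(-202,9 \right)}}{\left(-4 - 1\right) \left(-4187\right)} = \frac{-67 + 9}{\left(-4 - 1\right) \left(-4187\right)} = - \frac{58}{\left(-5\right) \left(-4187\right)} = - \frac{58}{20935}$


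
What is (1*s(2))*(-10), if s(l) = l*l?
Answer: -40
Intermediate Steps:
s(l) = l²
(1*s(2))*(-10) = (1*2²)*(-10) = (1*4)*(-10) = 4*(-10) = -40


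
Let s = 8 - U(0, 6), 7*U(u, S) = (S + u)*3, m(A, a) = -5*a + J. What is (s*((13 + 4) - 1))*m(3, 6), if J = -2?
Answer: -19456/7 ≈ -2779.4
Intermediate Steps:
m(A, a) = -2 - 5*a (m(A, a) = -5*a - 2 = -2 - 5*a)
U(u, S) = 3*S/7 + 3*u/7 (U(u, S) = ((S + u)*3)/7 = (3*S + 3*u)/7 = 3*S/7 + 3*u/7)
s = 38/7 (s = 8 - ((3/7)*6 + (3/7)*0) = 8 - (18/7 + 0) = 8 - 1*18/7 = 8 - 18/7 = 38/7 ≈ 5.4286)
(s*((13 + 4) - 1))*m(3, 6) = (38*((13 + 4) - 1)/7)*(-2 - 5*6) = (38*(17 - 1)/7)*(-2 - 30) = ((38/7)*16)*(-32) = (608/7)*(-32) = -19456/7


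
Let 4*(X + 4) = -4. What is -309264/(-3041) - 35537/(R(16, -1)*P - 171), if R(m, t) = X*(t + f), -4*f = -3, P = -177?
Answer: 917507284/4771329 ≈ 192.30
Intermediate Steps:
X = -5 (X = -4 + (¼)*(-4) = -4 - 1 = -5)
f = ¾ (f = -¼*(-3) = ¾ ≈ 0.75000)
R(m, t) = -15/4 - 5*t (R(m, t) = -5*(t + ¾) = -5*(¾ + t) = -15/4 - 5*t)
-309264/(-3041) - 35537/(R(16, -1)*P - 171) = -309264/(-3041) - 35537/((-15/4 - 5*(-1))*(-177) - 171) = -309264*(-1/3041) - 35537/((-15/4 + 5)*(-177) - 171) = 309264/3041 - 35537/((5/4)*(-177) - 171) = 309264/3041 - 35537/(-885/4 - 171) = 309264/3041 - 35537/(-1569/4) = 309264/3041 - 35537*(-4/1569) = 309264/3041 + 142148/1569 = 917507284/4771329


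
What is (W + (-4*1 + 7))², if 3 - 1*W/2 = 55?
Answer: 10201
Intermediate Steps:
W = -104 (W = 6 - 2*55 = 6 - 110 = -104)
(W + (-4*1 + 7))² = (-104 + (-4*1 + 7))² = (-104 + (-4 + 7))² = (-104 + 3)² = (-101)² = 10201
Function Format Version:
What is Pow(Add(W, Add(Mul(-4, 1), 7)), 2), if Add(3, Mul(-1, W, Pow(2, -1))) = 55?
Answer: 10201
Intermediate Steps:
W = -104 (W = Add(6, Mul(-2, 55)) = Add(6, -110) = -104)
Pow(Add(W, Add(Mul(-4, 1), 7)), 2) = Pow(Add(-104, Add(Mul(-4, 1), 7)), 2) = Pow(Add(-104, Add(-4, 7)), 2) = Pow(Add(-104, 3), 2) = Pow(-101, 2) = 10201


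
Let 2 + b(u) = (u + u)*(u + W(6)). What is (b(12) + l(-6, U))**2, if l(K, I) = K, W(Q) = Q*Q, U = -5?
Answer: 1308736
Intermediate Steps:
W(Q) = Q**2
b(u) = -2 + 2*u*(36 + u) (b(u) = -2 + (u + u)*(u + 6**2) = -2 + (2*u)*(u + 36) = -2 + (2*u)*(36 + u) = -2 + 2*u*(36 + u))
(b(12) + l(-6, U))**2 = ((-2 + 2*12**2 + 72*12) - 6)**2 = ((-2 + 2*144 + 864) - 6)**2 = ((-2 + 288 + 864) - 6)**2 = (1150 - 6)**2 = 1144**2 = 1308736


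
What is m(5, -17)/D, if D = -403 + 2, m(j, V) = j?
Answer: -5/401 ≈ -0.012469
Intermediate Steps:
D = -401
m(5, -17)/D = 5/(-401) = 5*(-1/401) = -5/401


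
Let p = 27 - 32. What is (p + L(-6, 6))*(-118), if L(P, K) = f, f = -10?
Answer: 1770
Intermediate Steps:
L(P, K) = -10
p = -5
(p + L(-6, 6))*(-118) = (-5 - 10)*(-118) = -15*(-118) = 1770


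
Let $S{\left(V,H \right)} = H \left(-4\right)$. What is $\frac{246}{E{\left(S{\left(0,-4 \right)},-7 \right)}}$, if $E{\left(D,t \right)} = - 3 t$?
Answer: $\frac{82}{7} \approx 11.714$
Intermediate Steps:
$S{\left(V,H \right)} = - 4 H$
$\frac{246}{E{\left(S{\left(0,-4 \right)},-7 \right)}} = \frac{246}{\left(-3\right) \left(-7\right)} = \frac{246}{21} = 246 \cdot \frac{1}{21} = \frac{82}{7}$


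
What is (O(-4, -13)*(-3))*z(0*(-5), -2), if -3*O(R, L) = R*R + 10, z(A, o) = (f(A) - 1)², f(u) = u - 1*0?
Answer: 26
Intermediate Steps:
f(u) = u (f(u) = u + 0 = u)
z(A, o) = (-1 + A)² (z(A, o) = (A - 1)² = (-1 + A)²)
O(R, L) = -10/3 - R²/3 (O(R, L) = -(R*R + 10)/3 = -(R² + 10)/3 = -(10 + R²)/3 = -10/3 - R²/3)
(O(-4, -13)*(-3))*z(0*(-5), -2) = ((-10/3 - ⅓*(-4)²)*(-3))*(-1 + 0*(-5))² = ((-10/3 - ⅓*16)*(-3))*(-1 + 0)² = ((-10/3 - 16/3)*(-3))*(-1)² = -26/3*(-3)*1 = 26*1 = 26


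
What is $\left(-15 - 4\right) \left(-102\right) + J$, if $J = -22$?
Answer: $1916$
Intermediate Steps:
$\left(-15 - 4\right) \left(-102\right) + J = \left(-15 - 4\right) \left(-102\right) - 22 = \left(-19\right) \left(-102\right) - 22 = 1938 - 22 = 1916$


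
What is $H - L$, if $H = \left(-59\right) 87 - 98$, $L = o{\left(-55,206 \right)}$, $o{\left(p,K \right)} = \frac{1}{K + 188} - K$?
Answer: $- \frac{1979851}{394} \approx -5025.0$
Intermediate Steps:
$o{\left(p,K \right)} = \frac{1}{188 + K} - K$
$L = - \frac{81163}{394}$ ($L = \frac{1 - 206^{2} - 38728}{188 + 206} = \frac{1 - 42436 - 38728}{394} = \frac{1}{394} \left(-81163\right) = - \frac{81163}{394} \approx -206.0$)
$H = -5231$ ($H = -5133 - 98 = -5231$)
$H - L = -5231 - - \frac{81163}{394} = -5231 + \frac{81163}{394} = - \frac{1979851}{394}$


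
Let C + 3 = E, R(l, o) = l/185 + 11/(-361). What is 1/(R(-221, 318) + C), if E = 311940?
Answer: 66785/20832630729 ≈ 3.2058e-6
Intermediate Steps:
R(l, o) = -11/361 + l/185 (R(l, o) = l*(1/185) + 11*(-1/361) = l/185 - 11/361 = -11/361 + l/185)
C = 311937 (C = -3 + 311940 = 311937)
1/(R(-221, 318) + C) = 1/((-11/361 + (1/185)*(-221)) + 311937) = 1/((-11/361 - 221/185) + 311937) = 1/(-81816/66785 + 311937) = 1/(20832630729/66785) = 66785/20832630729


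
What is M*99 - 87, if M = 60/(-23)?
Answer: -7941/23 ≈ -345.26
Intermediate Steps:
M = -60/23 (M = 60*(-1/23) = -60/23 ≈ -2.6087)
M*99 - 87 = -60/23*99 - 87 = -5940/23 - 87 = -7941/23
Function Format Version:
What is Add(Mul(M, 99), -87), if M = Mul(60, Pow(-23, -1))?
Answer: Rational(-7941, 23) ≈ -345.26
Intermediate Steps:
M = Rational(-60, 23) (M = Mul(60, Rational(-1, 23)) = Rational(-60, 23) ≈ -2.6087)
Add(Mul(M, 99), -87) = Add(Mul(Rational(-60, 23), 99), -87) = Add(Rational(-5940, 23), -87) = Rational(-7941, 23)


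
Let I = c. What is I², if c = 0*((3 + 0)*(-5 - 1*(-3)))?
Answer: 0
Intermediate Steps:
c = 0 (c = 0*(3*(-5 + 3)) = 0*(3*(-2)) = 0*(-6) = 0)
I = 0
I² = 0² = 0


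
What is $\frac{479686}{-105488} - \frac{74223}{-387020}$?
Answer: $- \frac{22227304987}{5103245720} \approx -4.3555$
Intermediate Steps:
$\frac{479686}{-105488} - \frac{74223}{-387020} = 479686 \left(- \frac{1}{105488}\right) - - \frac{74223}{387020} = - \frac{239843}{52744} + \frac{74223}{387020} = - \frac{22227304987}{5103245720}$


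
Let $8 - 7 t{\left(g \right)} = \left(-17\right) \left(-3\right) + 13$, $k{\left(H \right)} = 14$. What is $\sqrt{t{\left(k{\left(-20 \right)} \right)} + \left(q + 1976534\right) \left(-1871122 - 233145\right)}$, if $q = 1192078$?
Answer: $2 i \sqrt{1666901416853} \approx 2.5822 \cdot 10^{6} i$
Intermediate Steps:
$t{\left(g \right)} = -8$ ($t{\left(g \right)} = \frac{8}{7} - \frac{\left(-17\right) \left(-3\right) + 13}{7} = \frac{8}{7} - \frac{51 + 13}{7} = \frac{8}{7} - \frac{64}{7} = -8$)
$\sqrt{t{\left(k{\left(-20 \right)} \right)} + \left(q + 1976534\right) \left(-1871122 - 233145\right)} = \sqrt{-8 + \left(1192078 + 1976534\right) \left(-1871122 - 233145\right)} = \sqrt{-8 + 3168612 \left(-2104267\right)} = \sqrt{-8 - 6667605667404} = \sqrt{-6667605667412} = 2 i \sqrt{1666901416853}$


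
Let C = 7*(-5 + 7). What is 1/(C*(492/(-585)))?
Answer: -195/2296 ≈ -0.084930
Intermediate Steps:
C = 14 (C = 7*2 = 14)
1/(C*(492/(-585))) = 1/(14*(492/(-585))) = 1/(14*(492*(-1/585))) = 1/(14*(-164/195)) = 1/(-2296/195) = -195/2296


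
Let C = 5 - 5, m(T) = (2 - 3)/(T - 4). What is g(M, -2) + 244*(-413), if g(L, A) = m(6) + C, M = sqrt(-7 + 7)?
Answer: -201545/2 ≈ -1.0077e+5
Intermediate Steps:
m(T) = -1/(-4 + T)
C = 0
M = 0 (M = sqrt(0) = 0)
g(L, A) = -1/2 (g(L, A) = -1/(-4 + 6) + 0 = -1/2 + 0 = -1/2)
g(M, -2) + 244*(-413) = -1/2 + 244*(-413) = -1/2 - 100772 = -201545/2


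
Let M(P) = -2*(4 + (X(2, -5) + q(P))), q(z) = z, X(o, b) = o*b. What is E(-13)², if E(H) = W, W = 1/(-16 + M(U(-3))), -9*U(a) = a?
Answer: 9/196 ≈ 0.045918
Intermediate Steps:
X(o, b) = b*o
U(a) = -a/9
M(P) = 12 - 2*P (M(P) = -2*(4 + (-5*2 + P)) = -2*(4 + (-10 + P)) = -2*(-6 + P) = 12 - 2*P)
W = -3/14 (W = 1/(-16 + (12 - (-2)*(-3)/9)) = 1/(-16 + (12 - 2*⅓)) = 1/(-16 + (12 - ⅔)) = 1/(-16 + 34/3) = 1/(-14/3) = -3/14 ≈ -0.21429)
E(H) = -3/14
E(-13)² = (-3/14)² = 9/196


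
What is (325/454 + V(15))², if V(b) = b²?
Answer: 10501125625/206116 ≈ 50948.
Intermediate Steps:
(325/454 + V(15))² = (325/454 + 15²)² = (325*(1/454) + 225)² = (325/454 + 225)² = (102475/454)² = 10501125625/206116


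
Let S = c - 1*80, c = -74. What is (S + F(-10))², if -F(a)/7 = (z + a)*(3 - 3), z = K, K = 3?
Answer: 23716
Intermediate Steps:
z = 3
S = -154 (S = -74 - 1*80 = -74 - 80 = -154)
F(a) = 0 (F(a) = -7*(3 + a)*(3 - 3) = -7*(3 + a)*0 = -7*0 = 0)
(S + F(-10))² = (-154 + 0)² = (-154)² = 23716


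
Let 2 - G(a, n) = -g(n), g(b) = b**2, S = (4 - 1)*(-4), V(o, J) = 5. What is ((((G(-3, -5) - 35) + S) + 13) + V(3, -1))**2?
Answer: 4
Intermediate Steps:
S = -12 (S = 3*(-4) = -12)
G(a, n) = 2 + n**2 (G(a, n) = 2 - (-1)*n**2 = 2 + n**2)
((((G(-3, -5) - 35) + S) + 13) + V(3, -1))**2 = (((((2 + (-5)**2) - 35) - 12) + 13) + 5)**2 = (((((2 + 25) - 35) - 12) + 13) + 5)**2 = ((((27 - 35) - 12) + 13) + 5)**2 = (((-8 - 12) + 13) + 5)**2 = ((-20 + 13) + 5)**2 = (-7 + 5)**2 = (-2)**2 = 4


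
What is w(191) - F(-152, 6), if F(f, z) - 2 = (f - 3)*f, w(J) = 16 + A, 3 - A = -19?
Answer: -23524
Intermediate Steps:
A = 22 (A = 3 - 1*(-19) = 3 + 19 = 22)
w(J) = 38 (w(J) = 16 + 22 = 38)
F(f, z) = 2 + f*(-3 + f) (F(f, z) = 2 + (f - 3)*f = 2 + (-3 + f)*f = 2 + f*(-3 + f))
w(191) - F(-152, 6) = 38 - (2 + (-152)² - 3*(-152)) = 38 - (2 + 23104 + 456) = 38 - 1*23562 = 38 - 23562 = -23524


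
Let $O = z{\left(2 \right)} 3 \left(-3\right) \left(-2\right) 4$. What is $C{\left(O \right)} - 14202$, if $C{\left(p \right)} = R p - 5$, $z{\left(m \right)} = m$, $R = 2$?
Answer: $-13919$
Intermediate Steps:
$O = 144$ ($O = 2 \cdot 3 \left(-3\right) \left(-2\right) 4 = 2 \left(\left(-9\right) \left(-2\right)\right) 4 = 2 \cdot 18 \cdot 4 = 36 \cdot 4 = 144$)
$C{\left(p \right)} = -5 + 2 p$ ($C{\left(p \right)} = 2 p - 5 = -5 + 2 p$)
$C{\left(O \right)} - 14202 = \left(-5 + 2 \cdot 144\right) - 14202 = \left(-5 + 288\right) - 14202 = 283 - 14202 = -13919$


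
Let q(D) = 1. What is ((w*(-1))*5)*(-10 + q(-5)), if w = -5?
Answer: -225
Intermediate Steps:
((w*(-1))*5)*(-10 + q(-5)) = (-5*(-1)*5)*(-10 + 1) = (5*5)*(-9) = 25*(-9) = -225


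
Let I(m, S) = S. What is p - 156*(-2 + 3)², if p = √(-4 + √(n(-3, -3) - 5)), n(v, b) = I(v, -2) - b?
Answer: -156 + √(-4 + 2*I) ≈ -155.51 + 2.0582*I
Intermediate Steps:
n(v, b) = -2 - b
p = √(-4 + 2*I) (p = √(-4 + √((-2 - 1*(-3)) - 5)) = √(-4 + √((-2 + 3) - 5)) = √(-4 + √(1 - 5)) = √(-4 + √(-4)) = √(-4 + 2*I) ≈ 0.48587 + 2.0582*I)
p - 156*(-2 + 3)² = √(-4 + 2*I) - 156*(-2 + 3)² = √(-4 + 2*I) - 156*1² = √(-4 + 2*I) - 156 = -156 + √(-4 + 2*I)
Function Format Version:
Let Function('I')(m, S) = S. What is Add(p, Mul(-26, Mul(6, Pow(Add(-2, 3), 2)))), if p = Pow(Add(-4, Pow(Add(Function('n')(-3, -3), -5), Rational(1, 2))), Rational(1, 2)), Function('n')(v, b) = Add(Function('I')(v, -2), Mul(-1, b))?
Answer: Add(-156, Pow(Add(-4, Mul(2, I)), Rational(1, 2))) ≈ Add(-155.51, Mul(2.0582, I))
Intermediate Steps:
Function('n')(v, b) = Add(-2, Mul(-1, b))
p = Pow(Add(-4, Mul(2, I)), Rational(1, 2)) (p = Pow(Add(-4, Pow(Add(Add(-2, Mul(-1, -3)), -5), Rational(1, 2))), Rational(1, 2)) = Pow(Add(-4, Pow(Add(Add(-2, 3), -5), Rational(1, 2))), Rational(1, 2)) = Pow(Add(-4, Pow(Add(1, -5), Rational(1, 2))), Rational(1, 2)) = Pow(Add(-4, Pow(-4, Rational(1, 2))), Rational(1, 2)) = Pow(Add(-4, Mul(2, I)), Rational(1, 2)) ≈ Add(0.48587, Mul(2.0582, I)))
Add(p, Mul(-26, Mul(6, Pow(Add(-2, 3), 2)))) = Add(Pow(Add(-4, Mul(2, I)), Rational(1, 2)), Mul(-26, Mul(6, Pow(Add(-2, 3), 2)))) = Add(Pow(Add(-4, Mul(2, I)), Rational(1, 2)), Mul(-26, Mul(6, Pow(1, 2)))) = Add(Pow(Add(-4, Mul(2, I)), Rational(1, 2)), Mul(-26, Mul(6, 1))) = Add(Pow(Add(-4, Mul(2, I)), Rational(1, 2)), Mul(-26, 6)) = Add(Pow(Add(-4, Mul(2, I)), Rational(1, 2)), -156) = Add(-156, Pow(Add(-4, Mul(2, I)), Rational(1, 2)))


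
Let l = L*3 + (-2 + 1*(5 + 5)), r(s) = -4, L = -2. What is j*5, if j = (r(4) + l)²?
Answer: 20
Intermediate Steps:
l = 2 (l = -2*3 + (-2 + 1*(5 + 5)) = -6 + (-2 + 1*10) = -6 + (-2 + 10) = -6 + 8 = 2)
j = 4 (j = (-4 + 2)² = (-2)² = 4)
j*5 = 4*5 = 20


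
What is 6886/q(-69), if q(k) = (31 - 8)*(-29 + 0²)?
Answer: -6886/667 ≈ -10.324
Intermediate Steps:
q(k) = -667 (q(k) = 23*(-29 + 0) = 23*(-29) = -667)
6886/q(-69) = 6886/(-667) = 6886*(-1/667) = -6886/667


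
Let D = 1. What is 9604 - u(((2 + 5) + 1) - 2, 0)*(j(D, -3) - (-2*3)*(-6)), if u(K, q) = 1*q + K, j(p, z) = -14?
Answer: 9904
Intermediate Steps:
u(K, q) = K + q (u(K, q) = q + K = K + q)
9604 - u(((2 + 5) + 1) - 2, 0)*(j(D, -3) - (-2*3)*(-6)) = 9604 - ((((2 + 5) + 1) - 2) + 0)*(-14 - (-2*3)*(-6)) = 9604 - (((7 + 1) - 2) + 0)*(-14 - (-6)*(-6)) = 9604 - ((8 - 2) + 0)*(-14 - 1*36) = 9604 - (6 + 0)*(-14 - 36) = 9604 - 6*(-50) = 9604 - 1*(-300) = 9604 + 300 = 9904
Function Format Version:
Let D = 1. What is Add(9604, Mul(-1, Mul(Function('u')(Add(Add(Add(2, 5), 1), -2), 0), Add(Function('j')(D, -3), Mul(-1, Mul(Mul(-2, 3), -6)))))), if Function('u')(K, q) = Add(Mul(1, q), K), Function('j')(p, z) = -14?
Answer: 9904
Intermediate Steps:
Function('u')(K, q) = Add(K, q) (Function('u')(K, q) = Add(q, K) = Add(K, q))
Add(9604, Mul(-1, Mul(Function('u')(Add(Add(Add(2, 5), 1), -2), 0), Add(Function('j')(D, -3), Mul(-1, Mul(Mul(-2, 3), -6)))))) = Add(9604, Mul(-1, Mul(Add(Add(Add(Add(2, 5), 1), -2), 0), Add(-14, Mul(-1, Mul(Mul(-2, 3), -6)))))) = Add(9604, Mul(-1, Mul(Add(Add(Add(7, 1), -2), 0), Add(-14, Mul(-1, Mul(-6, -6)))))) = Add(9604, Mul(-1, Mul(Add(Add(8, -2), 0), Add(-14, Mul(-1, 36))))) = Add(9604, Mul(-1, Mul(Add(6, 0), Add(-14, -36)))) = Add(9604, Mul(-1, Mul(6, -50))) = Add(9604, Mul(-1, -300)) = Add(9604, 300) = 9904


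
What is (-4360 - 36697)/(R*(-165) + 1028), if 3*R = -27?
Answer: -41057/2513 ≈ -16.338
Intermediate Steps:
R = -9 (R = (⅓)*(-27) = -9)
(-4360 - 36697)/(R*(-165) + 1028) = (-4360 - 36697)/(-9*(-165) + 1028) = -41057/(1485 + 1028) = -41057/2513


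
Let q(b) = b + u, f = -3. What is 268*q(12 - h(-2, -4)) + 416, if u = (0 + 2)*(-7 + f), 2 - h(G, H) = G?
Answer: -2800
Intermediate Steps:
h(G, H) = 2 - G
u = -20 (u = (0 + 2)*(-7 - 3) = 2*(-10) = -20)
q(b) = -20 + b (q(b) = b - 20 = -20 + b)
268*q(12 - h(-2, -4)) + 416 = 268*(-20 + (12 - (2 - 1*(-2)))) + 416 = 268*(-20 + (12 - (2 + 2))) + 416 = 268*(-20 + (12 - 1*4)) + 416 = 268*(-20 + (12 - 4)) + 416 = 268*(-20 + 8) + 416 = 268*(-12) + 416 = -3216 + 416 = -2800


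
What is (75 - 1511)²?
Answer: 2062096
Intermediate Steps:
(75 - 1511)² = (-1436)² = 2062096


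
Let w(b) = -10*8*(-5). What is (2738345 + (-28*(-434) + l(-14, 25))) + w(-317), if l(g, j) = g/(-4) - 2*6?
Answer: 5501777/2 ≈ 2.7509e+6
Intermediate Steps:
l(g, j) = -12 - g/4 (l(g, j) = g*(-¼) - 12 = -g/4 - 12 = -12 - g/4)
w(b) = 400 (w(b) = -80*(-5) = 400)
(2738345 + (-28*(-434) + l(-14, 25))) + w(-317) = (2738345 + (-28*(-434) + (-12 - ¼*(-14)))) + 400 = (2738345 + (12152 + (-12 + 7/2))) + 400 = (2738345 + (12152 - 17/2)) + 400 = (2738345 + 24287/2) + 400 = 5500977/2 + 400 = 5501777/2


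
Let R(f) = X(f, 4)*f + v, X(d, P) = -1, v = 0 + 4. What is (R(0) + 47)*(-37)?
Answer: -1887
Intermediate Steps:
v = 4
R(f) = 4 - f (R(f) = -f + 4 = 4 - f)
(R(0) + 47)*(-37) = ((4 - 1*0) + 47)*(-37) = ((4 + 0) + 47)*(-37) = (4 + 47)*(-37) = 51*(-37) = -1887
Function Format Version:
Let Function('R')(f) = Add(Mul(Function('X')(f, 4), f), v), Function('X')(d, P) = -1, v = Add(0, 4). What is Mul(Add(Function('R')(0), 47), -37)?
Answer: -1887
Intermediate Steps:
v = 4
Function('R')(f) = Add(4, Mul(-1, f)) (Function('R')(f) = Add(Mul(-1, f), 4) = Add(4, Mul(-1, f)))
Mul(Add(Function('R')(0), 47), -37) = Mul(Add(Add(4, Mul(-1, 0)), 47), -37) = Mul(Add(Add(4, 0), 47), -37) = Mul(Add(4, 47), -37) = Mul(51, -37) = -1887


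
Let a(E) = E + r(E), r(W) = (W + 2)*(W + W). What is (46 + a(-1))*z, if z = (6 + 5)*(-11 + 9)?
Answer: -946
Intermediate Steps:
r(W) = 2*W*(2 + W) (r(W) = (2 + W)*(2*W) = 2*W*(2 + W))
a(E) = E + 2*E*(2 + E)
z = -22 (z = 11*(-2) = -22)
(46 + a(-1))*z = (46 - (5 + 2*(-1)))*(-22) = (46 - (5 - 2))*(-22) = (46 - 1*3)*(-22) = (46 - 3)*(-22) = 43*(-22) = -946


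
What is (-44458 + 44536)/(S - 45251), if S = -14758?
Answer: -26/20003 ≈ -0.0012998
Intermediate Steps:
(-44458 + 44536)/(S - 45251) = (-44458 + 44536)/(-14758 - 45251) = 78/(-60009) = 78*(-1/60009) = -26/20003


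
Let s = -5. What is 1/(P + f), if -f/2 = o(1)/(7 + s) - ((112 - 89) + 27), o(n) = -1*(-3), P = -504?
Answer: -1/407 ≈ -0.0024570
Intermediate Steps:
o(n) = 3
f = 97 (f = -2*(3/(7 - 5) - ((112 - 89) + 27)) = -2*(3/2 - (23 + 27)) = -2*((½)*3 - 1*50) = -2*(3/2 - 50) = -2*(-97/2) = 97)
1/(P + f) = 1/(-504 + 97) = 1/(-407) = -1/407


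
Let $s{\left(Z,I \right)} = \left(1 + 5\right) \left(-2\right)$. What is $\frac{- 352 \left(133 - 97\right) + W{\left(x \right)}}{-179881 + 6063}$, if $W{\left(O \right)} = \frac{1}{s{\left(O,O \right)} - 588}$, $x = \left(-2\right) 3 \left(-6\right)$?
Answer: $\frac{7603201}{104290800} \approx 0.072904$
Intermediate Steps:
$x = 36$ ($x = \left(-6\right) \left(-6\right) = 36$)
$s{\left(Z,I \right)} = -12$ ($s{\left(Z,I \right)} = 6 \left(-2\right) = -12$)
$W{\left(O \right)} = - \frac{1}{600}$ ($W{\left(O \right)} = \frac{1}{-12 - 588} = \frac{1}{-600} = - \frac{1}{600}$)
$\frac{- 352 \left(133 - 97\right) + W{\left(x \right)}}{-179881 + 6063} = \frac{- 352 \left(133 - 97\right) - \frac{1}{600}}{-179881 + 6063} = \frac{\left(-352\right) 36 - \frac{1}{600}}{-173818} = \left(-12672 - \frac{1}{600}\right) \left(- \frac{1}{173818}\right) = \left(- \frac{7603201}{600}\right) \left(- \frac{1}{173818}\right) = \frac{7603201}{104290800}$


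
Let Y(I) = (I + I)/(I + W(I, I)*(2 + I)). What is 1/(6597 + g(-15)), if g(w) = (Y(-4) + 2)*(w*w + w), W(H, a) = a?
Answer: 1/6597 ≈ 0.00015158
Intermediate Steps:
Y(I) = 2*I/(I + I*(2 + I)) (Y(I) = (I + I)/(I + I*(2 + I)) = (2*I)/(I + I*(2 + I)) = 2*I/(I + I*(2 + I)))
g(w) = 0 (g(w) = (2/(3 - 4) + 2)*(w*w + w) = (2/(-1) + 2)*(w² + w) = (2*(-1) + 2)*(w + w²) = (-2 + 2)*(w + w²) = 0*(w + w²) = 0)
1/(6597 + g(-15)) = 1/(6597 + 0) = 1/6597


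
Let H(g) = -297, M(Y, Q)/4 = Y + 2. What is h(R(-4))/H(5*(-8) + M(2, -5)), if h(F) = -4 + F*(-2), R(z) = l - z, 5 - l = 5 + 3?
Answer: 2/99 ≈ 0.020202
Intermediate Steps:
l = -3 (l = 5 - (5 + 3) = 5 - 1*8 = 5 - 8 = -3)
M(Y, Q) = 8 + 4*Y (M(Y, Q) = 4*(Y + 2) = 4*(2 + Y) = 8 + 4*Y)
R(z) = -3 - z
h(F) = -4 - 2*F
h(R(-4))/H(5*(-8) + M(2, -5)) = (-4 - 2*(-3 - 1*(-4)))/(-297) = (-4 - 2*(-3 + 4))*(-1/297) = (-4 - 2*1)*(-1/297) = (-4 - 2)*(-1/297) = -6*(-1/297) = 2/99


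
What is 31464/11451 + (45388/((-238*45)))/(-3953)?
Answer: 31728558674/11542779765 ≈ 2.7488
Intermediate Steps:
31464/11451 + (45388/((-238*45)))/(-3953) = 31464*(1/11451) + (45388/(-10710))*(-1/3953) = 10488/3817 + (45388*(-1/10710))*(-1/3953) = 10488/3817 - 3242/765*(-1/3953) = 10488/3817 + 3242/3024045 = 31728558674/11542779765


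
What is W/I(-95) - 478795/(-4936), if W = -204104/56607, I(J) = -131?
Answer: 3551519919359/36602991912 ≈ 97.028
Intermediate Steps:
W = -204104/56607 (W = -204104*1/56607 = -204104/56607 ≈ -3.6056)
W/I(-95) - 478795/(-4936) = -204104/56607/(-131) - 478795/(-4936) = -204104/56607*(-1/131) - 478795*(-1/4936) = 204104/7415517 + 478795/4936 = 3551519919359/36602991912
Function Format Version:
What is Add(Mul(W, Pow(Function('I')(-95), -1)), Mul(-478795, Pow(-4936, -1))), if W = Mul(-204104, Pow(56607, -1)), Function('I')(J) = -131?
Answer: Rational(3551519919359, 36602991912) ≈ 97.028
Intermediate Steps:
W = Rational(-204104, 56607) (W = Mul(-204104, Rational(1, 56607)) = Rational(-204104, 56607) ≈ -3.6056)
Add(Mul(W, Pow(Function('I')(-95), -1)), Mul(-478795, Pow(-4936, -1))) = Add(Mul(Rational(-204104, 56607), Pow(-131, -1)), Mul(-478795, Pow(-4936, -1))) = Add(Mul(Rational(-204104, 56607), Rational(-1, 131)), Mul(-478795, Rational(-1, 4936))) = Add(Rational(204104, 7415517), Rational(478795, 4936)) = Rational(3551519919359, 36602991912)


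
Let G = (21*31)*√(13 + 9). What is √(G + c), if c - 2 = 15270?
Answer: √(15272 + 651*√22) ≈ 135.37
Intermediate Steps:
c = 15272 (c = 2 + 15270 = 15272)
G = 651*√22 ≈ 3053.5
√(G + c) = √(651*√22 + 15272) = √(15272 + 651*√22)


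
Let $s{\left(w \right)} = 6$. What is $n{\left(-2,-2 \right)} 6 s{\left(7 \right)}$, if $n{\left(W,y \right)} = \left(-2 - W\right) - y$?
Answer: $72$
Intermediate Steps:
$n{\left(W,y \right)} = -2 - W - y$
$n{\left(-2,-2 \right)} 6 s{\left(7 \right)} = \left(-2 - -2 - -2\right) 6 \cdot 6 = \left(-2 + 2 + 2\right) 6 \cdot 6 = 2 \cdot 6 \cdot 6 = 12 \cdot 6 = 72$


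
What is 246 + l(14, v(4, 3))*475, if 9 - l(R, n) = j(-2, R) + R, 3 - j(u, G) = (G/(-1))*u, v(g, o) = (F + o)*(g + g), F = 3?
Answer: 9746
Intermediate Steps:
v(g, o) = 2*g*(3 + o) (v(g, o) = (3 + o)*(g + g) = (3 + o)*(2*g) = 2*g*(3 + o))
j(u, G) = 3 + G*u (j(u, G) = 3 - G/(-1)*u = 3 - G*(-1)*u = 3 - (-G)*u = 3 - (-1)*G*u = 3 + G*u)
l(R, n) = 6 + R (l(R, n) = 9 - ((3 + R*(-2)) + R) = 9 - ((3 - 2*R) + R) = 9 - (3 - R) = 9 + (-3 + R) = 6 + R)
246 + l(14, v(4, 3))*475 = 246 + (6 + 14)*475 = 246 + 20*475 = 246 + 9500 = 9746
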